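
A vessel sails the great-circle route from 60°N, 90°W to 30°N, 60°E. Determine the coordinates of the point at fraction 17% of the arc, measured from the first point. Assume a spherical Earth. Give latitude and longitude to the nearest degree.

≈ 72°N, 69°W

From cos δ = sin φ₁ sin φ₂ + cos φ₁ cos φ₂ cos Δλ, the central angle is δ ≈ 1.513 rad (86.7°).
Interpolate at f = 0.17 with slerp weights a = sin((1−f)δ)/sin δ ≈ 0.952, b = sin(fδ)/sin δ ≈ 0.255.
p = a·p₁ + b·p₂ ≈ (0.110, -0.285, 0.952); φ = arcsin(p_z) ≈ 72.20°, λ = atan2(p_y, p_x) ≈ -68.85°.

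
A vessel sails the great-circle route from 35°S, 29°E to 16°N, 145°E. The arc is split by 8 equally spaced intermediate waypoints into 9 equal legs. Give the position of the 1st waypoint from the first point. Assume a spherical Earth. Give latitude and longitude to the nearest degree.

Convert each endpoint to a unit vector on the sphere (x = cos φ cos λ, y = cos φ sin λ, z = sin φ).
The central angle between the endpoints is δ = arccos(p₁·p₂) ≈ 2.098 rad (120.2°).
Interpolate at f = 1/9 with slerp weights a = sin((1−f)δ)/sin δ ≈ 1.108, b = sin(fδ)/sin δ ≈ 0.267.
p = a·p₁ + b·p₂ ≈ (0.583, 0.587, -0.562); φ = arcsin(p_z) ≈ -34.16°, λ = atan2(p_y, p_x) ≈ 45.21°.

≈ 34°S, 45°E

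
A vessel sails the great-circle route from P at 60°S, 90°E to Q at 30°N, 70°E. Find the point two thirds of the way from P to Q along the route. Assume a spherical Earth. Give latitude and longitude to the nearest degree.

≈ 0°N, 75°E

Write both endpoints as unit vectors p₁, p₂ with components (cos φ cos λ, cos φ sin λ, sin φ).
The central angle between the endpoints is δ = arccos(p₁·p₂) ≈ 1.597 rad (91.5°).
Interpolate at f = 2/3 with slerp weights a = sin((1−f)δ)/sin δ ≈ 0.508, b = sin(fδ)/sin δ ≈ 0.875.
p = a·p₁ + b·p₂ ≈ (0.259, 0.966, -0.002); φ = arcsin(p_z) ≈ -0.13°, λ = atan2(p_y, p_x) ≈ 74.98°.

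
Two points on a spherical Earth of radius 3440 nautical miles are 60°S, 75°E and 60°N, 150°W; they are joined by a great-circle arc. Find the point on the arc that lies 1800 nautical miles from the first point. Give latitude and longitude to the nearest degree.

≈ 42°S, 114°E

Write both endpoints as unit vectors p₁, p₂ with components (cos φ cos λ, cos φ sin λ, sin φ).
The central angle between the endpoints is δ = arccos(p₁·p₂) ≈ 2.757 rad (157.9°). The total great-circle distance is δ·R ≈ 2.757 × 3440 ≈ 9482 nmi, so the target fraction is f = 1800/9482 ≈ 0.190.
Interpolate at f ≈ 0.190 with slerp weights a = sin((1−f)δ)/sin δ ≈ 2.099, b = sin(fδ)/sin δ ≈ 1.330.
p = a·p₁ + b·p₂ ≈ (-0.304, 0.681, -0.666); φ = arcsin(p_z) ≈ -41.74°, λ = atan2(p_y, p_x) ≈ 114.08°.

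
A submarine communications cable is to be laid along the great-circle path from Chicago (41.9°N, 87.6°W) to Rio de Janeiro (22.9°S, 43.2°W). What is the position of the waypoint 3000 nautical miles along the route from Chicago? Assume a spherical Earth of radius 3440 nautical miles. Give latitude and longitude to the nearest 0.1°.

Convert each endpoint to a unit vector on the sphere (x = cos φ cos λ, y = cos φ sin λ, z = sin φ).
The central angle between the endpoints is δ = arccos(p₁·p₂) ≈ 1.339 rad (76.7°). The total great-circle distance is δ·R ≈ 1.339 × 3440 ≈ 4605 nmi, so the target fraction is f = 3000/4605 ≈ 0.651.
Interpolate at f ≈ 0.651 with slerp weights a = sin((1−f)δ)/sin δ ≈ 0.462, b = sin(fδ)/sin δ ≈ 0.787.
p = a·p₁ + b·p₂ ≈ (0.543, -0.840, 0.003); φ = arcsin(p_z) ≈ 0.15°, λ = atan2(p_y, p_x) ≈ -57.13°.

≈ (0.1°N, 57.1°W)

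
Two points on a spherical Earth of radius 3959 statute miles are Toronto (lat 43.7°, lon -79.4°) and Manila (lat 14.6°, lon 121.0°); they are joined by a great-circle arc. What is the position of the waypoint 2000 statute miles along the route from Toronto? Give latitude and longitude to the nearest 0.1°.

The haversine formula gives a central angle δ ≈ 2.073 rad (118.8°) between the endpoints. The total great-circle distance is δ·R ≈ 2.073 × 3959 ≈ 8208 mi, so the target fraction is f = 2000/8208 ≈ 0.244.
Interpolate at f ≈ 0.244 with slerp weights a = sin((1−f)δ)/sin δ ≈ 1.141, b = sin(fδ)/sin δ ≈ 0.552.
p = a·p₁ + b·p₂ ≈ (-0.123, -0.353, 0.928); φ = arcsin(p_z) ≈ 68.05°, λ = atan2(p_y, p_x) ≈ -109.29°.

≈ lat 68.1°, lon -109.3°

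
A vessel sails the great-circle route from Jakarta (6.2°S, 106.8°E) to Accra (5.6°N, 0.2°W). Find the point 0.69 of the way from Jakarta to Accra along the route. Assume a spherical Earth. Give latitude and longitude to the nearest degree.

≈ (2°N, 33°E)

Write both endpoints as unit vectors p₁, p₂ with components (cos φ cos λ, cos φ sin λ, sin φ).
The central angle between the endpoints is δ = arccos(p₁·p₂) ≈ 1.875 rad (107.4°).
Interpolate at f = 0.69 with slerp weights a = sin((1−f)δ)/sin δ ≈ 0.576, b = sin(fδ)/sin δ ≈ 1.008.
p = a·p₁ + b·p₂ ≈ (0.838, 0.544, 0.036); φ = arcsin(p_z) ≈ 2.08°, λ = atan2(p_y, p_x) ≈ 33.00°.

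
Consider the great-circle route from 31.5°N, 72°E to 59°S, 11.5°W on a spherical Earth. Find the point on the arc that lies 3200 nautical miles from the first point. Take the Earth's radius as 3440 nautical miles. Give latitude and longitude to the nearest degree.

≈ 15°S, 44°E

Convert each endpoint to a unit vector on the sphere (x = cos φ cos λ, y = cos φ sin λ, z = sin φ).
The central angle between the endpoints is δ = arccos(p₁·p₂) ≈ 1.980 rad (113.5°). The total great-circle distance is δ·R ≈ 1.980 × 3440 ≈ 6812 nmi, so the target fraction is f = 3200/6812 ≈ 0.470.
Interpolate at f ≈ 0.470 with slerp weights a = sin((1−f)δ)/sin δ ≈ 0.946, b = sin(fδ)/sin δ ≈ 0.874.
p = a·p₁ + b·p₂ ≈ (0.690, 0.677, -0.255); φ = arcsin(p_z) ≈ -14.78°, λ = atan2(p_y, p_x) ≈ 44.45°.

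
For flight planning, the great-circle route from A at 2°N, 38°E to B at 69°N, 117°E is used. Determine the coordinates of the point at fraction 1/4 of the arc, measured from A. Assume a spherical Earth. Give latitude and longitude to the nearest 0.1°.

From cos δ = sin φ₁ sin φ₂ + cos φ₁ cos φ₂ cos Δλ, the central angle is δ ≈ 1.470 rad (84.2°).
Interpolate at f = 1/4 with slerp weights a = sin((1−f)δ)/sin δ ≈ 0.897, b = sin(fδ)/sin δ ≈ 0.361.
p = a·p₁ + b·p₂ ≈ (0.648, 0.667, 0.368); φ = arcsin(p_z) ≈ 21.62°, λ = atan2(p_y, p_x) ≈ 45.85°.

≈ 21.6°N, 45.9°E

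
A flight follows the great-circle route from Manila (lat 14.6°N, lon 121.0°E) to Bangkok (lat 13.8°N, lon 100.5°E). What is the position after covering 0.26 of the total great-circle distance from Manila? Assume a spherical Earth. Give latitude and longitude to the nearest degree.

≈ lat 15°N, lon 116°E

Write both endpoints as unit vectors p₁, p₂ with components (cos φ cos λ, cos φ sin λ, sin φ).
The central angle between the endpoints is δ = arccos(p₁·p₂) ≈ 0.347 rad (19.9°).
Interpolate at f = 0.26 with slerp weights a = sin((1−f)δ)/sin δ ≈ 0.747, b = sin(fδ)/sin δ ≈ 0.265.
p = a·p₁ + b·p₂ ≈ (-0.419, 0.872, 0.251); φ = arcsin(p_z) ≈ 14.56°, λ = atan2(p_y, p_x) ≈ 115.66°.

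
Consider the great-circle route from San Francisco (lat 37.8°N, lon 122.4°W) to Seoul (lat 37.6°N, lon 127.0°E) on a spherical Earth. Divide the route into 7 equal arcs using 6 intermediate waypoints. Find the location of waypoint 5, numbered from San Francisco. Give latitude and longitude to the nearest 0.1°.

≈ lat 50.1°N, lon 154.4°E

The haversine formula gives a central angle δ ≈ 1.416 rad (81.2°) between the endpoints.
Interpolate at f = 5/7 with slerp weights a = sin((1−f)δ)/sin δ ≈ 0.398, b = sin(fδ)/sin δ ≈ 0.858.
p = a·p₁ + b·p₂ ≈ (-0.578, 0.277, 0.768); φ = arcsin(p_z) ≈ 50.15°, λ = atan2(p_y, p_x) ≈ 154.38°.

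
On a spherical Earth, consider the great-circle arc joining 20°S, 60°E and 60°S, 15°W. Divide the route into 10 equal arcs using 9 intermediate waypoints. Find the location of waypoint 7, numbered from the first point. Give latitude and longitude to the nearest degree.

≈ 54°S, 20°E

Write both endpoints as unit vectors p₁, p₂ with components (cos φ cos λ, cos φ sin λ, sin φ).
The central angle between the endpoints is δ = arccos(p₁·p₂) ≈ 1.140 rad (65.3°).
Interpolate at f = 7/10 with slerp weights a = sin((1−f)δ)/sin δ ≈ 0.369, b = sin(fδ)/sin δ ≈ 0.788.
p = a·p₁ + b·p₂ ≈ (0.554, 0.198, -0.809); φ = arcsin(p_z) ≈ -53.96°, λ = atan2(p_y, p_x) ≈ 19.70°.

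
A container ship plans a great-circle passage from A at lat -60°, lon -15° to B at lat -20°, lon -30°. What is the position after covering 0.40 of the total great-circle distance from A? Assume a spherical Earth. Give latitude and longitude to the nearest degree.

Write both endpoints as unit vectors p₁, p₂ with components (cos φ cos λ, cos φ sin λ, sin φ).
The central angle between the endpoints is δ = arccos(p₁·p₂) ≈ 0.723 rad (41.4°).
Interpolate at f = 0.40 with slerp weights a = sin((1−f)δ)/sin δ ≈ 0.635, b = sin(fδ)/sin δ ≈ 0.431.
p = a·p₁ + b·p₂ ≈ (0.658, -0.285, -0.698); φ = arcsin(p_z) ≈ -44.23°, λ = atan2(p_y, p_x) ≈ -23.41°.

≈ lat -44°, lon -23°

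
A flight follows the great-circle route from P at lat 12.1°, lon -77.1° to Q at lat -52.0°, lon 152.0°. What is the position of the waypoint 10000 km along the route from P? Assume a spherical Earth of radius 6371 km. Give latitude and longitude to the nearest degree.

From cos δ = sin φ₁ sin φ₂ + cos φ₁ cos φ₂ cos Δλ, the central angle is δ ≈ 2.164 rad (124.0°). The total great-circle distance is δ·R ≈ 2.164 × 6371 ≈ 13789 km, so the target fraction is f = 10000/13789 ≈ 0.725.
Interpolate at f ≈ 0.725 with slerp weights a = sin((1−f)δ)/sin δ ≈ 0.676, b = sin(fδ)/sin δ ≈ 1.206.
p = a·p₁ + b·p₂ ≈ (-0.508, -0.296, -0.809); φ = arcsin(p_z) ≈ -53.99°, λ = atan2(p_y, p_x) ≈ -149.82°.

≈ lat -54°, lon -150°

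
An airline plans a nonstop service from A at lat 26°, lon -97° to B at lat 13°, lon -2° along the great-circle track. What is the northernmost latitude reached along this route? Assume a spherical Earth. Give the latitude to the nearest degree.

≈ 29°

The great circle lies in the plane with unit normal n̂ = (p₁ × p₂)/|p₁ × p₂|.
Here n̂_z ≈ +0.873; the vertex latitude is φ_max = arccos|n̂_z| ≈ 29.2°.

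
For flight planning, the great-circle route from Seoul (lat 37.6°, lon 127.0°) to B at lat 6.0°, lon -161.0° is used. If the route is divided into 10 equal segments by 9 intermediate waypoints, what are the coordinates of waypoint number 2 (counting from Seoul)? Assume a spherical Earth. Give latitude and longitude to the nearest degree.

≈ lat 35°, lon 145°

Write both endpoints as unit vectors p₁, p₂ with components (cos φ cos λ, cos φ sin λ, sin φ).
The central angle between the endpoints is δ = arccos(p₁·p₂) ≈ 1.258 rad (72.1°).
Interpolate at f = 2/10 with slerp weights a = sin((1−f)δ)/sin δ ≈ 0.888, b = sin(fδ)/sin δ ≈ 0.262.
p = a·p₁ + b·p₂ ≈ (-0.670, 0.477, 0.569); φ = arcsin(p_z) ≈ 34.70°, λ = atan2(p_y, p_x) ≈ 144.52°.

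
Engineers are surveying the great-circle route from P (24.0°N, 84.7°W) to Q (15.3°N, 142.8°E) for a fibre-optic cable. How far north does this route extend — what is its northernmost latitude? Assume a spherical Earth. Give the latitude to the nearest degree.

≈ 42°N

The great circle lies in the plane with unit normal n̂ = (p₁ × p₂)/|p₁ × p₂|.
Here n̂_z ≈ -0.744; the vertex latitude is φ_max = arccos|n̂_z| ≈ 41.9°.
Check via Clairaut: cos φ_max = |cos φ₁| · sin C = cos(24.0°)·sin(54.6°) ≈ 0.744, again giving ≈ 41.9°.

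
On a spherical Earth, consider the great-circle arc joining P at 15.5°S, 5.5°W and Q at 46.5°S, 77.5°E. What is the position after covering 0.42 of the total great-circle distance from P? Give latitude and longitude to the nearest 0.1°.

≈ 35.4°S, 21.3°E

The haversine formula gives a central angle δ ≈ 1.293 rad (74.1°) between the endpoints.
Interpolate at f = 0.42 with slerp weights a = sin((1−f)δ)/sin δ ≈ 0.709, b = sin(fδ)/sin δ ≈ 0.537.
p = a·p₁ + b·p₂ ≈ (0.760, 0.296, -0.579); φ = arcsin(p_z) ≈ -35.39°, λ = atan2(p_y, p_x) ≈ 21.26°.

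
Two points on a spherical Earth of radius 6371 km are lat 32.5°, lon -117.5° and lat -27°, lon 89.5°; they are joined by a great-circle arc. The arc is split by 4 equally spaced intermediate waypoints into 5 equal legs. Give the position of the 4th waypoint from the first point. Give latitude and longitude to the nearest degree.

≈ lat -13°, lon 120°

Write both endpoints as unit vectors p₁, p₂ with components (cos φ cos λ, cos φ sin λ, sin φ).
The central angle between the endpoints is δ = arccos(p₁·p₂) ≈ 2.723 rad (156.0°).
Interpolate at f = 4/5 with slerp weights a = sin((1−f)δ)/sin δ ≈ 1.273, b = sin(fδ)/sin δ ≈ 2.018.
p = a·p₁ + b·p₂ ≈ (-0.480, 0.846, -0.232); φ = arcsin(p_z) ≈ -13.43°, λ = atan2(p_y, p_x) ≈ 119.58°.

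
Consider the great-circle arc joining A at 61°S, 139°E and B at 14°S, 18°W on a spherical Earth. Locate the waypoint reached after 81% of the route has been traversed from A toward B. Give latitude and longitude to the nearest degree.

The haversine formula gives a central angle δ ≈ 1.794 rad (102.8°) between the endpoints.
Interpolate at f = 0.81 with slerp weights a = sin((1−f)δ)/sin δ ≈ 0.343, b = sin(fδ)/sin δ ≈ 1.018.
p = a·p₁ + b·p₂ ≈ (0.814, -0.196, -0.546); φ = arcsin(p_z) ≈ -33.11°, λ = atan2(p_y, p_x) ≈ -13.55°.

≈ 33°S, 14°W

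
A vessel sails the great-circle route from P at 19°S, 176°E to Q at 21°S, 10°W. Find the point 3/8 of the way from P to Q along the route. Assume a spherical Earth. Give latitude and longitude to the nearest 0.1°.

Convert each endpoint to a unit vector on the sphere (x = cos φ cos λ, y = cos φ sin λ, z = sin φ).
The central angle between the endpoints is δ = arccos(p₁·p₂) ≈ 2.436 rad (139.6°).
Interpolate at f = 3/8 with slerp weights a = sin((1−f)δ)/sin δ ≈ 1.540, b = sin(fδ)/sin δ ≈ 1.221.
p = a·p₁ + b·p₂ ≈ (-0.330, -0.096, -0.939); φ = arcsin(p_z) ≈ -69.87°, λ = atan2(p_y, p_x) ≈ -163.75°.

≈ 69.9°S, 163.8°W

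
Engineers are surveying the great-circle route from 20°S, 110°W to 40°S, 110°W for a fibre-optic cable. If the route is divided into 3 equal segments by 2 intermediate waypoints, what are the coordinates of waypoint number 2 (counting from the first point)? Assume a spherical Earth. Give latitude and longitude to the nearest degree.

≈ 33°S, 110°W

Write both endpoints as unit vectors p₁, p₂ with components (cos φ cos λ, cos φ sin λ, sin φ).
The central angle between the endpoints is δ = arccos(p₁·p₂) ≈ 0.349 rad (20.0°).
Interpolate at f = 2/3 with slerp weights a = sin((1−f)δ)/sin δ ≈ 0.339, b = sin(fδ)/sin δ ≈ 0.674.
p = a·p₁ + b·p₂ ≈ (-0.286, -0.785, -0.550); φ = arcsin(p_z) ≈ -33.33°, λ = atan2(p_y, p_x) ≈ -110.00°.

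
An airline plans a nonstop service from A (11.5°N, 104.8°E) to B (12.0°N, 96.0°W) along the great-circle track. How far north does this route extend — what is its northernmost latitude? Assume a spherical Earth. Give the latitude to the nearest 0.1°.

The great circle lies in the plane with unit normal n̂ = (p₁ × p₂)/|p₁ × p₂|.
Here n̂_z ≈ +0.655; the vertex latitude is φ_max = arccos|n̂_z| ≈ 49.0°.
Check via Clairaut: cos φ_max = |cos φ₁| · sin C = cos(11.5°)·sin(42.0°) ≈ 0.655, again giving ≈ 49.0°.

≈ 49.0°N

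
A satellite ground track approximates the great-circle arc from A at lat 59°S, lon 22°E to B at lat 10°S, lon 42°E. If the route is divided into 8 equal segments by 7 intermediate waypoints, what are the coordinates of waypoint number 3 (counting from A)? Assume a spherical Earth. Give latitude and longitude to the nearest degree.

Convert each endpoint to a unit vector on the sphere (x = cos φ cos λ, y = cos φ sin λ, z = sin φ).
The central angle between the endpoints is δ = arccos(p₁·p₂) ≈ 0.895 rad (51.3°).
Interpolate at f = 3/8 with slerp weights a = sin((1−f)δ)/sin δ ≈ 0.680, b = sin(fδ)/sin δ ≈ 0.422.
p = a·p₁ + b·p₂ ≈ (0.634, 0.409, -0.656); φ = arcsin(p_z) ≈ -41.02°, λ = atan2(p_y, p_x) ≈ 32.86°.

≈ lat 41°S, lon 33°E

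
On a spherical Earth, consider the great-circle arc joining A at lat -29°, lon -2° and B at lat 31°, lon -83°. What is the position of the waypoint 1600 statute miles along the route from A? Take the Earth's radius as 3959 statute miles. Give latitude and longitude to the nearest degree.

From cos δ = sin φ₁ sin φ₂ + cos φ₁ cos φ₂ cos Δλ, the central angle is δ ≈ 1.704 rad (97.6°). The total great-circle distance is δ·R ≈ 1.704 × 3959 ≈ 6745 mi, so the target fraction is f = 1600/6745 ≈ 0.237.
Interpolate at f ≈ 0.237 with slerp weights a = sin((1−f)δ)/sin δ ≈ 0.972, b = sin(fδ)/sin δ ≈ 0.397.
p = a·p₁ + b·p₂ ≈ (0.891, -0.367, -0.267); φ = arcsin(p_z) ≈ -15.48°, λ = atan2(p_y, p_x) ≈ -22.40°.

≈ lat -15°, lon -22°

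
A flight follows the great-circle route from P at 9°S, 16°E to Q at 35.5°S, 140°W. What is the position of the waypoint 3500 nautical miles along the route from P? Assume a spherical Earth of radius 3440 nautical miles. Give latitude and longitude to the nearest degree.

≈ 57°S, 27°W

Convert each endpoint to a unit vector on the sphere (x = cos φ cos λ, y = cos φ sin λ, z = sin φ).
The central angle between the endpoints is δ = arccos(p₁·p₂) ≈ 2.270 rad (130.1°). The total great-circle distance is δ·R ≈ 2.270 × 3440 ≈ 7809 nmi, so the target fraction is f = 3500/7809 ≈ 0.448.
Interpolate at f ≈ 0.448 with slerp weights a = sin((1−f)δ)/sin δ ≈ 1.241, b = sin(fδ)/sin δ ≈ 1.112.
p = a·p₁ + b·p₂ ≈ (0.485, -0.244, -0.840); φ = arcsin(p_z) ≈ -57.12°, λ = atan2(p_y, p_x) ≈ -26.69°.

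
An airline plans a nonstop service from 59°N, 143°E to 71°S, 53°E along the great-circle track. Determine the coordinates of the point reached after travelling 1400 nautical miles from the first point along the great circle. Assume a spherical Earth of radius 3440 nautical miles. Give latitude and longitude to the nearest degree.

≈ 38°N, 127°E

From cos δ = sin φ₁ sin φ₂ + cos φ₁ cos φ₂ cos Δλ, the central angle is δ ≈ 2.516 rad (144.1°). The total great-circle distance is δ·R ≈ 2.516 × 3440 ≈ 8654 nmi, so the target fraction is f = 1400/8654 ≈ 0.162.
Interpolate at f ≈ 0.162 with slerp weights a = sin((1−f)δ)/sin δ ≈ 1.466, b = sin(fδ)/sin δ ≈ 0.676.
p = a·p₁ + b·p₂ ≈ (-0.471, 0.630, 0.618); φ = arcsin(p_z) ≈ 38.15°, λ = atan2(p_y, p_x) ≈ 126.76°.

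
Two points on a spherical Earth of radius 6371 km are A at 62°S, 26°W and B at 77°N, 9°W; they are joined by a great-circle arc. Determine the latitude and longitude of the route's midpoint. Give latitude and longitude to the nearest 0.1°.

Convert each endpoint to a unit vector on the sphere (x = cos φ cos λ, y = cos φ sin λ, z = sin φ).
The central angle between the endpoints is δ = arccos(p₁·p₂) ≈ 2.433 rad (139.4°).
Interpolate at f = 1/2 with slerp weights a = sin((1−f)δ)/sin δ ≈ 1.441, b = sin(fδ)/sin δ ≈ 1.441.
p = a·p₁ + b·p₂ ≈ (0.928, -0.347, 0.132); φ = arcsin(p_z) ≈ 7.57°, λ = atan2(p_y, p_x) ≈ -20.51°.

≈ 7.6°N, 20.5°W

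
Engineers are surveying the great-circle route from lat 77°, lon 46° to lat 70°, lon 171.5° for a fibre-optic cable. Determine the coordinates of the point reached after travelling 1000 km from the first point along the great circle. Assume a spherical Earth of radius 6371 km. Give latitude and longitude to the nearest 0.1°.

≈ lat 82.5°, lon 88.5°

Write both endpoints as unit vectors p₁, p₂ with components (cos φ cos λ, cos φ sin λ, sin φ).
The central angle between the endpoints is δ = arccos(p₁·p₂) ≈ 0.514 rad (29.4°). The total great-circle distance is δ·R ≈ 0.514 × 6371 ≈ 3273 km, so the target fraction is f = 1000/3273 ≈ 0.306.
Interpolate at f ≈ 0.306 with slerp weights a = sin((1−f)δ)/sin δ ≈ 0.711, b = sin(fδ)/sin δ ≈ 0.318.
p = a·p₁ + b·p₂ ≈ (0.003, 0.131, 0.991); φ = arcsin(p_z) ≈ 82.47°, λ = atan2(p_y, p_x) ≈ 88.49°.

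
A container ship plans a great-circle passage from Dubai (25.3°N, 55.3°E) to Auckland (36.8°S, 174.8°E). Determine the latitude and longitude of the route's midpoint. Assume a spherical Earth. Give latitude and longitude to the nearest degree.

≈ (11°S, 109°E)

Convert each endpoint to a unit vector on the sphere (x = cos φ cos λ, y = cos φ sin λ, z = sin φ).
The central angle between the endpoints is δ = arccos(p₁·p₂) ≈ 2.230 rad (127.8°).
Interpolate at f = 1/2 with slerp weights a = sin((1−f)δ)/sin δ ≈ 1.136, b = sin(fδ)/sin δ ≈ 1.136.
p = a·p₁ + b·p₂ ≈ (-0.321, 0.927, -0.195); φ = arcsin(p_z) ≈ -11.24°, λ = atan2(p_y, p_x) ≈ 109.12°.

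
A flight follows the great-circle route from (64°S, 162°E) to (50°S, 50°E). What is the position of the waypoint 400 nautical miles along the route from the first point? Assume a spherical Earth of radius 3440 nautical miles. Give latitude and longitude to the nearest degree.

The haversine formula gives a central angle δ ≈ 0.948 rad (54.3°) between the endpoints. The total great-circle distance is δ·R ≈ 0.948 × 3440 ≈ 3263 nmi, so the target fraction is f = 400/3263 ≈ 0.123.
Interpolate at f ≈ 0.123 with slerp weights a = sin((1−f)δ)/sin δ ≈ 0.910, b = sin(fδ)/sin δ ≈ 0.143.
p = a·p₁ + b·p₂ ≈ (-0.320, 0.194, -0.927); φ = arcsin(p_z) ≈ -68.02°, λ = atan2(p_y, p_x) ≈ 148.86°.

≈ (68°S, 149°E)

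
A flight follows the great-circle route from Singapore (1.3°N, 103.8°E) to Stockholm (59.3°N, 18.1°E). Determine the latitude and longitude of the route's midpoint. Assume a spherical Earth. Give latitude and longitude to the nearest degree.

≈ 37°N, 78°E

Write both endpoints as unit vectors p₁, p₂ with components (cos φ cos λ, cos φ sin λ, sin φ).
The central angle between the endpoints is δ = arccos(p₁·p₂) ≈ 1.513 rad (86.7°).
Interpolate at f = 1/2 with slerp weights a = sin((1−f)δ)/sin δ ≈ 0.688, b = sin(fδ)/sin δ ≈ 0.688.
p = a·p₁ + b·p₂ ≈ (0.170, 0.777, 0.607); φ = arcsin(p_z) ≈ 37.36°, λ = atan2(p_y, p_x) ≈ 77.67°.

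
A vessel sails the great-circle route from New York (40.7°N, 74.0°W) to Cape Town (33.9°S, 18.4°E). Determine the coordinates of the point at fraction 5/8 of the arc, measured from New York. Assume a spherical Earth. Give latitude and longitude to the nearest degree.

Convert each endpoint to a unit vector on the sphere (x = cos φ cos λ, y = cos φ sin λ, z = sin φ).
The central angle between the endpoints is δ = arccos(p₁·p₂) ≈ 1.971 rad (113.0°).
Interpolate at f = 5/8 with slerp weights a = sin((1−f)δ)/sin δ ≈ 0.732, b = sin(fδ)/sin δ ≈ 1.024.
p = a·p₁ + b·p₂ ≈ (0.960, -0.265, -0.094); φ = arcsin(p_z) ≈ -5.40°, λ = atan2(p_y, p_x) ≈ -15.43°.

≈ 5°S, 15°W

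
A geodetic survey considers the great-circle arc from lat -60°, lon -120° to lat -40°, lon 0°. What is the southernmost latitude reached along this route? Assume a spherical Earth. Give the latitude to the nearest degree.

The great circle lies in the plane with unit normal n̂ = (p₁ × p₂)/|p₁ × p₂|.
Here n̂_z ≈ +0.356; the vertex latitude is φ_max = arccos|n̂_z| ≈ 69.1°.
Check via Clairaut: cos φ_max = |cos φ₁| · sin C = cos(60.0°)·sin(134.6°) ≈ 0.356, again giving ≈ 69.1°.

≈ -69°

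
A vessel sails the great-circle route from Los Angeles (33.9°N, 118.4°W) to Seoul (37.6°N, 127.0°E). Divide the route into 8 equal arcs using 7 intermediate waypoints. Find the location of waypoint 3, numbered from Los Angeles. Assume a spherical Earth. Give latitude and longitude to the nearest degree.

The haversine formula gives a central angle δ ≈ 1.504 rad (86.2°) between the endpoints.
Interpolate at f = 3/8 with slerp weights a = sin((1−f)δ)/sin δ ≈ 0.809, b = sin(fδ)/sin δ ≈ 0.536.
p = a·p₁ + b·p₂ ≈ (-0.575, -0.252, 0.778); φ = arcsin(p_z) ≈ 51.11°, λ = atan2(p_y, p_x) ≈ -156.34°.

≈ 51°N, 156°W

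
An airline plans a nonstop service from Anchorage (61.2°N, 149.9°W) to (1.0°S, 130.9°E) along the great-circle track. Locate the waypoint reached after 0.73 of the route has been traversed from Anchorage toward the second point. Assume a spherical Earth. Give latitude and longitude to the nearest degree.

From cos δ = sin φ₁ sin φ₂ + cos φ₁ cos φ₂ cos Δλ, the central angle is δ ≈ 1.496 rad (85.7°).
Interpolate at f = 0.73 with slerp weights a = sin((1−f)δ)/sin δ ≈ 0.394, b = sin(fδ)/sin δ ≈ 0.890.
p = a·p₁ + b·p₂ ≈ (-0.747, 0.577, 0.330); φ = arcsin(p_z) ≈ 19.26°, λ = atan2(p_y, p_x) ≈ 142.29°.

≈ (19°N, 142°E)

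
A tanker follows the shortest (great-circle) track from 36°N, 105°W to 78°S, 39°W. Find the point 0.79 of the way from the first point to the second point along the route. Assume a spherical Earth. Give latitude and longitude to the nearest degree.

Write both endpoints as unit vectors p₁, p₂ with components (cos φ cos λ, cos φ sin λ, sin φ).
The central angle between the endpoints is δ = arccos(p₁·p₂) ≈ 2.102 rad (120.4°).
Interpolate at f = 0.79 with slerp weights a = sin((1−f)δ)/sin δ ≈ 0.495, b = sin(fδ)/sin δ ≈ 1.155.
p = a·p₁ + b·p₂ ≈ (0.083, -0.538, -0.839); φ = arcsin(p_z) ≈ -57.00°, λ = atan2(p_y, p_x) ≈ -81.25°.

≈ 57°S, 81°W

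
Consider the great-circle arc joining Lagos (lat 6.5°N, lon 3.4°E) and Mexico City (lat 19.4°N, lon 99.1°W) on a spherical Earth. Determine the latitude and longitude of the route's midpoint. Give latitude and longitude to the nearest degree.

Convert each endpoint to a unit vector on the sphere (x = cos φ cos λ, y = cos φ sin λ, z = sin φ).
The central angle between the endpoints is δ = arccos(p₁·p₂) ≈ 1.737 rad (99.5°).
Interpolate at f = 1/2 with slerp weights a = sin((1−f)δ)/sin δ ≈ 0.774, b = sin(fδ)/sin δ ≈ 0.774.
p = a·p₁ + b·p₂ ≈ (0.652, -0.675, 0.345); φ = arcsin(p_z) ≈ 20.16°, λ = atan2(p_y, p_x) ≈ -45.99°.

≈ lat 20°N, lon 46°W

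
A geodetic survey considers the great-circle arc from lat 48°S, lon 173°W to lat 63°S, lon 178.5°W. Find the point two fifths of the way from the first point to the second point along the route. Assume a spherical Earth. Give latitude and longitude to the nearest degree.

≈ lat 54°S, lon 175°W

The haversine formula gives a central angle δ ≈ 0.267 rad (15.3°) between the endpoints.
Interpolate at f = 2/5 with slerp weights a = sin((1−f)δ)/sin δ ≈ 0.605, b = sin(fδ)/sin δ ≈ 0.404.
p = a·p₁ + b·p₂ ≈ (-0.585, -0.054, -0.809); φ = arcsin(p_z) ≈ -54.03°, λ = atan2(p_y, p_x) ≈ -174.72°.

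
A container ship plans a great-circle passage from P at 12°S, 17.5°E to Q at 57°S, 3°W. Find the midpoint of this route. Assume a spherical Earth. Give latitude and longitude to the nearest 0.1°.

≈ 34.9°S, 10.2°E

From cos δ = sin φ₁ sin φ₂ + cos φ₁ cos φ₂ cos Δλ, the central angle is δ ≈ 0.832 rad (47.7°).
Interpolate at f = 1/2 with slerp weights a = sin((1−f)δ)/sin δ ≈ 0.547, b = sin(fδ)/sin δ ≈ 0.547.
p = a·p₁ + b·p₂ ≈ (0.807, 0.145, -0.572); φ = arcsin(p_z) ≈ -34.90°, λ = atan2(p_y, p_x) ≈ 10.20°.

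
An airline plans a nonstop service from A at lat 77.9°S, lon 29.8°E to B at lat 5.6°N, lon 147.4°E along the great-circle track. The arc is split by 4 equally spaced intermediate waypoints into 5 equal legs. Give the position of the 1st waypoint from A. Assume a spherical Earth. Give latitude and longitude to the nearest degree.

From cos δ = sin φ₁ sin φ₂ + cos φ₁ cos φ₂ cos Δλ, the central angle is δ ≈ 1.764 rad (101.1°).
Interpolate at f = 1/5 with slerp weights a = sin((1−f)δ)/sin δ ≈ 1.006, b = sin(fδ)/sin δ ≈ 0.352.
p = a·p₁ + b·p₂ ≈ (-0.112, 0.294, -0.949); φ = arcsin(p_z) ≈ -71.68°, λ = atan2(p_y, p_x) ≈ 110.92°.

≈ lat 72°S, lon 111°E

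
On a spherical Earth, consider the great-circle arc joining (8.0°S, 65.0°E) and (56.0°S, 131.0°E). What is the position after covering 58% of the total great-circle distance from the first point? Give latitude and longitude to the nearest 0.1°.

≈ (40.3°S, 92.7°E)

Convert each endpoint to a unit vector on the sphere (x = cos φ cos λ, y = cos φ sin λ, z = sin φ).
The central angle between the endpoints is δ = arccos(p₁·p₂) ≈ 1.223 rad (70.1°).
Interpolate at f = 0.58 with slerp weights a = sin((1−f)δ)/sin δ ≈ 0.523, b = sin(fδ)/sin δ ≈ 0.693.
p = a·p₁ + b·p₂ ≈ (-0.035, 0.762, -0.647); φ = arcsin(p_z) ≈ -40.33°, λ = atan2(p_y, p_x) ≈ 92.66°.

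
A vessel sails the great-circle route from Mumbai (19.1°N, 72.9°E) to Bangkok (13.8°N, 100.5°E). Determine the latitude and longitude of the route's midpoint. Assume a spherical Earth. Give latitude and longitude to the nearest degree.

≈ (17°N, 87°E)

The haversine formula gives a central angle δ ≈ 0.471 rad (27.0°) between the endpoints.
Interpolate at f = 1/2 with slerp weights a = sin((1−f)δ)/sin δ ≈ 0.514, b = sin(fδ)/sin δ ≈ 0.514.
p = a·p₁ + b·p₂ ≈ (0.052, 0.955, 0.291); φ = arcsin(p_z) ≈ 16.91°, λ = atan2(p_y, p_x) ≈ 86.89°.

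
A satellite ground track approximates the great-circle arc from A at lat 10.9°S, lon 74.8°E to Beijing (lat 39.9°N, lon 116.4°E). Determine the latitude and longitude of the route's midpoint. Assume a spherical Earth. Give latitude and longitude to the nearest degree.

Write both endpoints as unit vectors p₁, p₂ with components (cos φ cos λ, cos φ sin λ, sin φ).
The central angle between the endpoints is δ = arccos(p₁·p₂) ≈ 1.113 rad (63.8°).
Interpolate at f = 1/2 with slerp weights a = sin((1−f)δ)/sin δ ≈ 0.589, b = sin(fδ)/sin δ ≈ 0.589.
p = a·p₁ + b·p₂ ≈ (-0.049, 0.963, 0.266); φ = arcsin(p_z) ≈ 15.45°, λ = atan2(p_y, p_x) ≈ 92.93°.

≈ lat 15°N, lon 93°E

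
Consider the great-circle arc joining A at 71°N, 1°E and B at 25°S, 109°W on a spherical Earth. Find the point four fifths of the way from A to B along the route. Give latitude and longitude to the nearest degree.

≈ 2°S, 101°W

From cos δ = sin φ₁ sin φ₂ + cos φ₁ cos φ₂ cos Δλ, the central angle is δ ≈ 2.095 rad (120.0°).
Interpolate at f = 4/5 with slerp weights a = sin((1−f)δ)/sin δ ≈ 0.470, b = sin(fδ)/sin δ ≈ 1.149.
p = a·p₁ + b·p₂ ≈ (-0.186, -0.982, -0.041); φ = arcsin(p_z) ≈ -2.36°, λ = atan2(p_y, p_x) ≈ -100.73°.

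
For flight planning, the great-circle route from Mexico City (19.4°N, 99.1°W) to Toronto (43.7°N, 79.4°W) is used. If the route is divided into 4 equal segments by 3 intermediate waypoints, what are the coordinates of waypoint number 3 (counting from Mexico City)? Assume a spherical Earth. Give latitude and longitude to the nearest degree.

The haversine formula gives a central angle δ ≈ 0.513 rad (29.4°) between the endpoints.
Interpolate at f = 3/4 with slerp weights a = sin((1−f)δ)/sin δ ≈ 0.261, b = sin(fδ)/sin δ ≈ 0.765.
p = a·p₁ + b·p₂ ≈ (0.063, -0.786, 0.615); φ = arcsin(p_z) ≈ 37.94°, λ = atan2(p_y, p_x) ≈ -85.43°.

≈ 38°N, 85°W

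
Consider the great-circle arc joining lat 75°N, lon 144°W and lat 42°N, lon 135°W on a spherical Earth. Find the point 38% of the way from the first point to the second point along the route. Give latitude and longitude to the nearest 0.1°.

≈ lat 62.5°N, lon 138.2°W

The haversine formula gives a central angle δ ≈ 0.580 rad (33.2°) between the endpoints.
Interpolate at f = 0.38 with slerp weights a = sin((1−f)δ)/sin δ ≈ 0.642, b = sin(fδ)/sin δ ≈ 0.399.
p = a·p₁ + b·p₂ ≈ (-0.344, -0.307, 0.887); φ = arcsin(p_z) ≈ 62.53°, λ = atan2(p_y, p_x) ≈ -138.23°.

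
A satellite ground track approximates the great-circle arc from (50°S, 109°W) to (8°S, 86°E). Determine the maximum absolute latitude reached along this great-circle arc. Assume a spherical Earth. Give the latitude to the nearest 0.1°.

≈ 79.0°S

The great circle lies in the plane with unit normal n̂ = (p₁ × p₂)/|p₁ × p₂|.
Here n̂_z ≈ -0.191; the vertex latitude is φ_max = arccos|n̂_z| ≈ 79.0°.
Check via Clairaut: cos φ_max = |cos φ₁| · sin C = cos(50.0°)·sin(162.7°) ≈ 0.191, again giving ≈ 79.0°.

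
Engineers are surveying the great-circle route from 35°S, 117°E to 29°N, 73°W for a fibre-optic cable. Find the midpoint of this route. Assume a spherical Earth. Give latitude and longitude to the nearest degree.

≈ 29°S, 137°W

Convert each endpoint to a unit vector on the sphere (x = cos φ cos λ, y = cos φ sin λ, z = sin φ).
The central angle between the endpoints is δ = arccos(p₁·p₂) ≈ 2.960 rad (169.6°).
Interpolate at f = 1/2 with slerp weights a = sin((1−f)δ)/sin δ ≈ 5.528, b = sin(fδ)/sin δ ≈ 5.528.
p = a·p₁ + b·p₂ ≈ (-0.642, -0.589, -0.491); φ = arcsin(p_z) ≈ -29.39°, λ = atan2(p_y, p_x) ≈ -137.48°.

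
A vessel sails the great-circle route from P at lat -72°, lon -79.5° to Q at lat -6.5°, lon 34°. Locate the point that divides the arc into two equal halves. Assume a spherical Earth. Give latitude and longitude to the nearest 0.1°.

≈ lat -49.3°, lon 16.0°

Convert each endpoint to a unit vector on the sphere (x = cos φ cos λ, y = cos φ sin λ, z = sin φ).
The central angle between the endpoints is δ = arccos(p₁·p₂) ≈ 1.586 rad (90.8°).
Interpolate at f = 1/2 with slerp weights a = sin((1−f)δ)/sin δ ≈ 0.712, b = sin(fδ)/sin δ ≈ 0.712.
p = a·p₁ + b·p₂ ≈ (0.627, 0.179, -0.758); φ = arcsin(p_z) ≈ -49.30°, λ = atan2(p_y, p_x) ≈ 15.96°.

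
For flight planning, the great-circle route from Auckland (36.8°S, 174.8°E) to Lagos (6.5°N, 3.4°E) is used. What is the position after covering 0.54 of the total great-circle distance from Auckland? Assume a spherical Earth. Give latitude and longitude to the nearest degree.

≈ 59°S, 28°E

Write both endpoints as unit vectors p₁, p₂ with components (cos φ cos λ, cos φ sin λ, sin φ).
The central angle between the endpoints is δ = arccos(p₁·p₂) ≈ 2.595 rad (148.7°).
Interpolate at f = 0.54 with slerp weights a = sin((1−f)δ)/sin δ ≈ 1.790, b = sin(fδ)/sin δ ≈ 1.897.
p = a·p₁ + b·p₂ ≈ (0.455, 0.242, -0.857); φ = arcsin(p_z) ≈ -59.01°, λ = atan2(p_y, p_x) ≈ 28.00°.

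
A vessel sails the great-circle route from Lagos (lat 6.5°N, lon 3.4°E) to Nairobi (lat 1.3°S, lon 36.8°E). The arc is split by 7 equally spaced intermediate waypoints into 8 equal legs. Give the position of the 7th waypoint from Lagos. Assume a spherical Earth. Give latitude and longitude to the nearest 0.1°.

Write both endpoints as unit vectors p₁, p₂ with components (cos φ cos λ, cos φ sin λ, sin φ).
The central angle between the endpoints is δ = arccos(p₁·p₂) ≈ 0.598 rad (34.2°).
Interpolate at f = 7/8 with slerp weights a = sin((1−f)δ)/sin δ ≈ 0.133, b = sin(fδ)/sin δ ≈ 0.888.
p = a·p₁ + b·p₂ ≈ (0.842, 0.539, -0.005); φ = arcsin(p_z) ≈ -0.29°, λ = atan2(p_y, p_x) ≈ 32.64°.

≈ lat 0.3°S, lon 32.6°E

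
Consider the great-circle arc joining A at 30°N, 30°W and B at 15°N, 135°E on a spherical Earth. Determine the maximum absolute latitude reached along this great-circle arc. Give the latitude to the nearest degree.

≈ 73°N

The great circle lies in the plane with unit normal n̂ = (p₁ × p₂)/|p₁ × p₂|.
Here n̂_z ≈ +0.295; the vertex latitude is φ_max = arccos|n̂_z| ≈ 72.9°.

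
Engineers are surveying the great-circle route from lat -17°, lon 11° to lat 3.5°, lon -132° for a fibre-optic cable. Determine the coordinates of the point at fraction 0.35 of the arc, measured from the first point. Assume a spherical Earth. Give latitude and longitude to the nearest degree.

From cos δ = sin φ₁ sin φ₂ + cos φ₁ cos φ₂ cos Δλ, the central angle is δ ≈ 2.466 rad (141.3°).
Interpolate at f = 0.35 with slerp weights a = sin((1−f)δ)/sin δ ≈ 1.598, b = sin(fδ)/sin δ ≈ 1.215.
p = a·p₁ + b·p₂ ≈ (0.689, -0.609, -0.393); φ = arcsin(p_z) ≈ -23.14°, λ = atan2(p_y, p_x) ≈ -41.51°.

≈ lat -23°, lon -42°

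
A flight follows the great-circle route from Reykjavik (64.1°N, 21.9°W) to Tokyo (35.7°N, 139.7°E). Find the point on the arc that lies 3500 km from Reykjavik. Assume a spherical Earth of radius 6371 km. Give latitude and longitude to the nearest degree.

≈ (81°N, 99°E)

Convert each endpoint to a unit vector on the sphere (x = cos φ cos λ, y = cos φ sin λ, z = sin φ).
The central angle between the endpoints is δ = arccos(p₁·p₂) ≈ 1.381 rad (79.1°). The total great-circle distance is δ·R ≈ 1.381 × 6371 ≈ 8800 km, so the target fraction is f = 3500/8800 ≈ 0.398.
Interpolate at f ≈ 0.398 with slerp weights a = sin((1−f)δ)/sin δ ≈ 0.753, b = sin(fδ)/sin δ ≈ 0.532.
p = a·p₁ + b·p₂ ≈ (-0.024, 0.157, 0.987); φ = arcsin(p_z) ≈ 80.88°, λ = atan2(p_y, p_x) ≈ 98.79°.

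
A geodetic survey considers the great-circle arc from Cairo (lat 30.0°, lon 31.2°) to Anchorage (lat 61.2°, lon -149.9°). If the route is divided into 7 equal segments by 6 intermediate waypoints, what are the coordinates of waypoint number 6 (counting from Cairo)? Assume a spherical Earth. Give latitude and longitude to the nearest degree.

≈ lat 74°, lon -151°

Write both endpoints as unit vectors p₁, p₂ with components (cos φ cos λ, cos φ sin λ, sin φ).
The central angle between the endpoints is δ = arccos(p₁·p₂) ≈ 1.550 rad (88.8°).
Interpolate at f = 6/7 with slerp weights a = sin((1−f)δ)/sin δ ≈ 0.220, b = sin(fδ)/sin δ ≈ 0.971.
p = a·p₁ + b·p₂ ≈ (-0.242, -0.136, 0.961); φ = arcsin(p_z) ≈ 73.88°, λ = atan2(p_y, p_x) ≈ -150.65°.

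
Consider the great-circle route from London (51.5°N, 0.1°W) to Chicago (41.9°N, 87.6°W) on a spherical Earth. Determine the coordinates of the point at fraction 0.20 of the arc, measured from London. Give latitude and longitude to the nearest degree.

Write both endpoints as unit vectors p₁, p₂ with components (cos φ cos λ, cos φ sin λ, sin φ).
The central angle between the endpoints is δ = arccos(p₁·p₂) ≈ 0.997 rad (57.1°).
Interpolate at f = 0.20 with slerp weights a = sin((1−f)δ)/sin δ ≈ 0.852, b = sin(fδ)/sin δ ≈ 0.236.
p = a·p₁ + b·p₂ ≈ (0.538, -0.176, 0.824); φ = arcsin(p_z) ≈ 55.53°, λ = atan2(p_y, p_x) ≈ -18.15°.

≈ (56°N, 18°W)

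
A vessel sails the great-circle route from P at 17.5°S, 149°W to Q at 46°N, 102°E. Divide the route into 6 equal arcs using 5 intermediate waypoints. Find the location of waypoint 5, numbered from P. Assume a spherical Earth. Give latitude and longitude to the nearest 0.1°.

≈ 43.1°N, 128.8°E

Write both endpoints as unit vectors p₁, p₂ with components (cos φ cos λ, cos φ sin λ, sin φ).
The central angle between the endpoints is δ = arccos(p₁·p₂) ≈ 2.018 rad (115.6°).
Interpolate at f = 5/6 with slerp weights a = sin((1−f)δ)/sin δ ≈ 0.366, b = sin(fδ)/sin δ ≈ 1.102.
p = a·p₁ + b·p₂ ≈ (-0.458, 0.569, 0.683); φ = arcsin(p_z) ≈ 43.06°, λ = atan2(p_y, p_x) ≈ 128.84°.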